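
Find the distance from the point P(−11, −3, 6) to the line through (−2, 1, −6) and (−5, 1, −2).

4

A direction vector is d = (−3, 0, 4).
AP = (−9, −4, 12); AP·d = 75, |AP|² = 241, |d|² = 25.
distance² = |AP|² − (AP·d)²/|d|² = 241 − 5625/25 = 16, so the distance is 4.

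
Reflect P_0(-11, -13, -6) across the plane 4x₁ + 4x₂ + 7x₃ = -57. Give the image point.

With n = (4, 4, 7), the signed offset is (n·P_0 − (-57))/|n|² = -81/81 = -1.
P_0' = P_0 − 2t·n = (-11, -13, -6) − (-2)·(4, 4, 7) = (-3, -5, 8).

(-3, -5, 8)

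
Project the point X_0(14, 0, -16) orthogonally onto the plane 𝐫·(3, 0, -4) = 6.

(2, 0, 0)

The perpendicular from X_0 has direction n = (3, 0, -4): r = (14, 0, -16) + t(3, 0, -4).
Substitute into the plane: n·(X_0 + tn) = 6 gives 106 + 25t = 6, so t = -4.
Foot = (14, 0, -16) + (-4)·(3, 0, -4) = (2, 0, 0).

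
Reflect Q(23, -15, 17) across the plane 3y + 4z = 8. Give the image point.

(23, -93/5, 61/5)

With n = (0, 3, 4), the signed offset is (n·Q − 8)/|n|² = 15/25 = 3/5.
Q' = Q − 2t·n = (23, -15, 17) − (6/5)·(0, 3, 4) = (23, -93/5, 61/5).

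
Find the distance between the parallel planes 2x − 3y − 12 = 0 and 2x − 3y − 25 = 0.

√13

With common normal n = (2, −3, 0) (|n| = √13), the distance is |12 − 25|/|n| = 13/√13 = √13.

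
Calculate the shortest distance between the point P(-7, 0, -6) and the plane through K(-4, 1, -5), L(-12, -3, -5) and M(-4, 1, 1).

KL = (-8, -4, 0) and KM = (0, 0, 6), so a normal is n = KL × KM = (-24, 48, 0).
d = |(-24)·(-7) + 48·0 − 144| / √(576 + 2304 + 0) = |24| / (24√5) = 1/√5.

1/√5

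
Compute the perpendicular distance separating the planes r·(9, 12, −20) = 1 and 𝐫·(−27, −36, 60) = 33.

Divide the second equation by -3 to match normals: 9x + 12y − 20z = -11.
Both planes have normal n = (9, 12, −20), |n| = 25. Any point on the first plane is at distance |(-11) − 1|/|n| = 12/25 from the second.

12/25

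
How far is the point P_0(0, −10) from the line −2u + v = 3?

13/√5

d = |(-2)·0 + 1·(-10) − 3| / √(4 + 1) = |-13|/√5 = 13√5/5.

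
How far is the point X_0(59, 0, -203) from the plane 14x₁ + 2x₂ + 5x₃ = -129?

4

n = (14, 2, 5); n·P − (-129) = -60; |n| = 15; distance = 60/15 = 4.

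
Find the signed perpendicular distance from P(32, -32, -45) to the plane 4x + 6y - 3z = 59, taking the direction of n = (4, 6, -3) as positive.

12/√61

n·P − 59 = 12.
|n| = √61, so the signed distance is 12/√61.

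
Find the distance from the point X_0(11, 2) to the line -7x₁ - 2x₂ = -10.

71√53/53

d = |(-7)·11 + (-2)·2 − (-10)| / √(49 + 4) = |-71|/√53 = 71/√53.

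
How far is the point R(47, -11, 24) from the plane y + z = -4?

17√2/2

d = |1·(-11) + 1·24 − (-4)| / √(0 + 1 + 1) = |17| / √2 = 17√2/2.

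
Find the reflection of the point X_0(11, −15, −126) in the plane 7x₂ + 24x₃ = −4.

(11, 55, 114)

With n = (0, 7, 24), the signed offset is (n·X_0 − (-4))/|n|² = -3125/625 = -5.
X_0' = X_0 − 2t·n = (11, −15, −126) − (-10)·(0, 7, 24) = (11, 55, 114).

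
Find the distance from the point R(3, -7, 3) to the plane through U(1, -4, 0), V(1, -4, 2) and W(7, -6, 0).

7/√10

UV = (0, 0, 2) and UW = (6, -2, 0), so a normal is n = UV × UW = (4, 12, 0).
Then n·(3, -7, 3) - (-44) = -28.
|n| = √(16 + 144 + 0) = 4√10, so the distance is |-28|/(4√10) = 7/√10.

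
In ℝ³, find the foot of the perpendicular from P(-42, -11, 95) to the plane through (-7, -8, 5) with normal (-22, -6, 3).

n = (-22, -6, 3), |n|² = 529, and n·P − 217 = 1058.
t = 1058/529 = 2, so the foot is P − t·n = (-42, -11, 95) − 2·(-22, -6, 3) = (2, 1, 89).

(2, 1, 89)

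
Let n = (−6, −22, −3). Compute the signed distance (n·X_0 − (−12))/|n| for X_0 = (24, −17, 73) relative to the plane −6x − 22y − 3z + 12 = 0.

n·X_0 − (-12) = 23.
|n| = 23, so the signed distance is 23/23 = 1.

1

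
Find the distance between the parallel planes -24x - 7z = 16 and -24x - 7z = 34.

18/25

Both planes have normal n = (-24, 0, -7), |n| = 25. Any point on the first plane is at distance |34 − 16|/|n| = 18/25 from the second.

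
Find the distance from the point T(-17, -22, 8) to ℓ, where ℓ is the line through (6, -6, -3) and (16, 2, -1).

3√26

A direction vector is d = (10, 8, 2).
AP = (-23, -16, 11); AP·d = -336, |AP|² = 906, |d|² = 168.
distance² = |AP|² − (AP·d)²/|d|² = 906 − 112896/168 = 234, so the distance is 3√26.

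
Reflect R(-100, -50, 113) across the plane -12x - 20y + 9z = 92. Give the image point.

(20, 150, 23)

n = (-12, -20, 9), |n|² = 625, n·R − 92 = 3125, so t = 3125/625 = 5.
Foot F = R − 5·n = (-40, 50, 68); the reflection is 2F − R = (20, 150, 23).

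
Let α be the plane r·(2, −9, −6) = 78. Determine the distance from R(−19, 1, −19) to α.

Normal vector n = (2, −9, −6), and n·(−19, 1, −19) − 78 = −11.
|n| = √(4 + 81 + 36) = 11, so the distance is |-11|/11 = 1.

1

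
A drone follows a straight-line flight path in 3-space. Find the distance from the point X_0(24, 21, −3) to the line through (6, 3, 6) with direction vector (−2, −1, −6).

Direction vector d = (−2, −1, −6).
AP = (18, 18, −9), and AP × d = (−117, 126, 18).
|AP × d|² = 29889 and |d|² = 41, so the distance is √(29889/41) = √729 = 27.

27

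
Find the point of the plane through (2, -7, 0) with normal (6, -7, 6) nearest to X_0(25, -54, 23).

The perpendicular from X_0 has direction n = (6, -7, 6): r = (25, -54, 23) + t(6, -7, 6).
Substitute into the plane: n·(X_0 + tn) = 61 gives 666 + 121t = 61, so t = -5.
Foot = (25, -54, 23) + (-5)·(6, -7, 6) = (-5, -19, -7).

(-5, -19, -7)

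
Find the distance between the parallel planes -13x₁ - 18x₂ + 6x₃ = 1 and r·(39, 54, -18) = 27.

Divide the second equation by -3 to match normals: -13x₁ - 18x₂ + 6x₃ = -9.
Both planes have normal n = (-13, -18, 6), |n| = 23. Any point on the first plane is at distance |(-9) − 1|/|n| = 10/23 from the second.

10/23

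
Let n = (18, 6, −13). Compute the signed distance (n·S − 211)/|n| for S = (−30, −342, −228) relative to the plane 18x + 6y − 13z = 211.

7

n·S − 211 = 161.
|n| = 23, so the signed distance is 161/23 = 7.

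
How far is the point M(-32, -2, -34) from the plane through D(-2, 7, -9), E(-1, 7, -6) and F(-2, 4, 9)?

11√46/46

DE = (1, 0, 3) and DF = (0, -3, 18), so a normal is n = DE × DF = (9, -18, -3).
Then n·(-32, -2, -34) - (-117) = -33.
|n| = √(81 + 324 + 9) = 3√46, so the distance is |-33|/(3√46) = 11√46/46.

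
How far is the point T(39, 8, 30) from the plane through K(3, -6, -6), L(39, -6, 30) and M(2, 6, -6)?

14/17

KL = (36, 0, 36) and KM = (-1, 12, 0), so a normal is n = KL × KM = (-432, -36, 432).
Then n·(39, 8, 30) - (-3672) = -504.
|n| = √(186624 + 1296 + 186624) = 612, so the distance is |-504|/612 = 14/17.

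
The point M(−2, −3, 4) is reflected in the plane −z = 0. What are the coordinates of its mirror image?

(-2, -3, -4)

n = (0, 0, −1), |n|² = 1, n·M − 0 = -4, so t = -4/1 = -4.
Foot F = M − (-4)·n = (−2, −3, 0); the reflection is 2F − M = (−2, −3, −4).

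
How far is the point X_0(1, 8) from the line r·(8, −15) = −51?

The normal to the line is n = (8, −15) with |n| = 17.
|n·X_0 − (-51)| = |-112 − (-51)| = 61, so the distance is 61/17.

61/17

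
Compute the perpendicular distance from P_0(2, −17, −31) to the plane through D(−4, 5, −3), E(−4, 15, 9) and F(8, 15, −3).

DE = (0, 10, 12) and DF = (12, 10, 0), so a normal is n = DE × DF = (−120, 144, −120).
n = (−120, 144, −120); n·P − 1560 = -528; |n| = 24√86; distance = 528/(24√86) = 11√86/43.

11√86/43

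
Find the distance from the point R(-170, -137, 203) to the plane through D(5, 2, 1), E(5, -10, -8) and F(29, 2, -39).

7

DE = (0, -12, -9) and DF = (24, 0, -40), so a normal is n = DE × DF = (480, -216, 288).
d = |480·(-170) + (-216)·(-137) + 288·203 − 2256| / √(230400 + 46656 + 82944) = |4200| / 600 = 7.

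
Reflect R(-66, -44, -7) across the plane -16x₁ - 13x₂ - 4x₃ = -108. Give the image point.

(62, 60, 25)

With n = (-16, -13, -4), the signed offset is (n·R − (-108))/|n|² = 1764/441 = 4.
R' = R − 2t·n = (-66, -44, -7) − 8·(-16, -13, -4) = (62, 60, 25).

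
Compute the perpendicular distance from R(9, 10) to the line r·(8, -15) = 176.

The normal to the line is n = (8, -15) with |n| = 17.
|n·R − 176| = |-78 − 176| = 254, so the distance is 254/17.

254/17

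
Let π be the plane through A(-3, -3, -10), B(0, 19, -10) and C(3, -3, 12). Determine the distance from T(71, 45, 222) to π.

4

AB = (3, 22, 0) and AC = (6, 0, 22), so a normal is n = AB × AC = (484, -66, -132).
n = (484, -66, -132); n·P − 66 = 2024; |n| = 506; distance = 2024/506 = 4.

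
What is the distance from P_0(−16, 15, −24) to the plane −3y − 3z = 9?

Normal vector n = (0, −3, −3), and n·(−16, 15, −24) − 9 = 18.
|n| = √(0 + 9 + 9) = 3√2, so the distance is |18|/(3√2) = 3√2.

3√2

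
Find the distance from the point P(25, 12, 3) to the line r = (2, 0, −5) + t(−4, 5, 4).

Direction vector d = (−4, 5, 4).
AP = (23, 12, 8); AP·d = 0, |AP|² = 737, |d|² = 57.
distance² = |AP|² − (AP·d)²/|d|² = 737 − 0/57 = 737, so the distance is √737.

√737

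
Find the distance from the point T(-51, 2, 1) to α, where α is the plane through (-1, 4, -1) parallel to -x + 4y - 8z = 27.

26/9

Parallel planes share the normal n = (-1, 4, -8); since (-1, 4, -1) lies on the plane, its equation is -x + 4y - 8z = 25.
n = (-1, 4, -8); n·P − 25 = 26; |n| = 9; distance = 26/9.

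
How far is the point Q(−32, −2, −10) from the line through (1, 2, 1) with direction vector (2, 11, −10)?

Direction vector d = (2, 11, −10).
AP = (−33, −4, −11); AP·d = 0, |AP|² = 1226, |d|² = 225.
distance² = |AP|² − (AP·d)²/|d|² = 1226 − 0/225 = 1226, so the distance is √1226.

√1226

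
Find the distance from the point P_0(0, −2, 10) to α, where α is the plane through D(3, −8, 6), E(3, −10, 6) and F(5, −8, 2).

DE = (0, −2, 0) and DF = (2, 0, −4), so a normal is n = DE × DF = (8, 0, 4).
Then n·(0, −2, 10) − 48 = −8.
|n| = √(64 + 0 + 16) = 4√5, so the distance is |-8|/(4√5) = 2/√5.

2/√5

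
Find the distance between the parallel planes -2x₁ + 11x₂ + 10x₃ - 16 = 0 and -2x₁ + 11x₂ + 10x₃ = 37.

With common normal n = (-2, 11, 10) (|n| = 15), the distance is |16 − 37|/|n| = 21/15 = 7/5.

7/5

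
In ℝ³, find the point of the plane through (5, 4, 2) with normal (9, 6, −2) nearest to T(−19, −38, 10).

n = (9, 6, −2), |n|² = 121, and n·T − 65 = -484.
t = -484/121 = -4, so the foot is T − t·n = (−19, −38, 10) − (-4)·(9, 6, −2) = (17, −14, 2).

(17, -14, 2)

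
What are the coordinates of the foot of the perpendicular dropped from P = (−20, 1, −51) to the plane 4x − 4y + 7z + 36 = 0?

The perpendicular from P has direction n = (4, −4, 7): r = (−20, 1, −51) + λ(4, −4, 7).
Substitute into the plane: n·(P + λn) = -36 gives -441 + 81λ = -36, so λ = 5.
Foot = (−20, 1, −51) + 5·(4, −4, 7) = (0, −19, −16).

(0, -19, -16)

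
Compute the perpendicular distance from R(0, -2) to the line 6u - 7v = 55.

The normal to the line is n = (6, -7) with |n| = √85.
|n·R − 55| = |14 − 55| = 41, so the distance is 41/√85 = 41√85/85.

41√85/85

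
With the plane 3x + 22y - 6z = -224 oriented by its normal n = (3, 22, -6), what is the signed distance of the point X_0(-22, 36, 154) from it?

n·X_0 − (-224) = 26.
|n| = 23, so the signed distance is 26/23.

26/23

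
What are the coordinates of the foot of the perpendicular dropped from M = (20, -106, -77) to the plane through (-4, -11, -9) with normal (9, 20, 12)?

(56, -26, -29)

n = (9, 20, 12), |n|² = 625, and n·M − (-364) = -2500.
t = -2500/625 = -4, so the foot is M − t·n = (20, -106, -77) − (-4)·(9, 20, 12) = (56, -26, -29).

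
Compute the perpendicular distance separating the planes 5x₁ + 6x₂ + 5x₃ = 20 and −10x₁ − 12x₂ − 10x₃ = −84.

Divide the second equation by -2 to match normals: 5x₁ + 6x₂ + 5x₃ = 42.
Both planes have normal n = (5, 6, 5), |n| = √86. Any point on the first plane is at distance |42 − 20|/|n| = 22/√86 from the second.

11√86/43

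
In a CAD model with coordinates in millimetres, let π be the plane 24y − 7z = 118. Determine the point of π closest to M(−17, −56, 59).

n = (0, 24, −7), |n|² = 625, and n·M − 118 = -1875.
t = -1875/625 = -3, so the foot is M − t·n = (−17, −56, 59) − (-3)·(0, 24, −7) = (−17, 16, 38).

(-17, 16, 38)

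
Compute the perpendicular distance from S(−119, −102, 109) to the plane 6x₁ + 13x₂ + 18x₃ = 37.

5

Normal vector n = (6, 13, 18), and n·(−119, −102, 109) − 37 = −115.
|n| = √(36 + 169 + 324) = 23, so the distance is |-115|/23 = 5.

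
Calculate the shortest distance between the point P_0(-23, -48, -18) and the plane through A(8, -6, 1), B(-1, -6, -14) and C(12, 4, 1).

14/√38

AB = (-9, 0, -15) and AC = (4, 10, 0), so a normal is n = AB × AC = (150, -60, -90).
n = (150, -60, -90); n·P − 1470 = -420; |n| = 30√38; distance = 420/(30√38) = 7√38/19.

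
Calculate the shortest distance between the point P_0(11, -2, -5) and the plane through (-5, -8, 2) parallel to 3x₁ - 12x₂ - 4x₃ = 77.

4/13

Parallel planes share the normal n = (3, -12, -4); since (-5, -8, 2) lies on the plane, its equation is 3x₁ - 12x₂ - 4x₃ = 73.
d = |3·11 + (-12)·(-2) + (-4)·(-5) − 73| / √(9 + 144 + 16) = |4| / 13 = 4/13.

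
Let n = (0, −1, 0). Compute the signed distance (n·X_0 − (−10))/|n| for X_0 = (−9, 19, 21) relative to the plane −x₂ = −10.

n·X_0 − (-10) = -9.
|n| = 1, so the signed distance is -9/1 = -9.

-9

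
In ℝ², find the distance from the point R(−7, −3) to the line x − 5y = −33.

41√26/26

The normal to the line is n = (1, −5) with |n| = √26.
|n·R − (-33)| = |8 − (-33)| = 41, so the distance is 41/√26 = 41√26/26.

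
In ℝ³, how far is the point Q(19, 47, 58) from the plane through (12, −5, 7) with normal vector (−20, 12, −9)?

1

The plane has equation n·(r − (12, −5, 7)) = 0, i.e. n·r = -363.
Then n·(19, 47, 58) − (−363) = 25.
|n| = √(400 + 144 + 81) = 25, so the distance is |25|/25 = 1.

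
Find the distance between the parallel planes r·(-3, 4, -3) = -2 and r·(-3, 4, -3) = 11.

13√34/34

With common normal n = (-3, 4, -3) (|n| = √34), the distance is |(-2) − 11|/|n| = 13/√34 = 13√34/34.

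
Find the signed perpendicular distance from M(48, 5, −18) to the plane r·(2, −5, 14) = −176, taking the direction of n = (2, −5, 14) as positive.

-1/3

n·M − (-176) = -5.
|n| = 15, so the signed distance is -5/15 = -1/3.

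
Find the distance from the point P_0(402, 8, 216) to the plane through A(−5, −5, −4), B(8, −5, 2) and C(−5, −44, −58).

8

AB = (13, 0, 6) and AC = (0, −39, −54), so a normal is n = AB × AC = (234, 702, −507).
d = |234·402 + 702·8 + (-507)·216 − (-2652)| / √(54756 + 492804 + 257049) = |-7176| / 897 = 8.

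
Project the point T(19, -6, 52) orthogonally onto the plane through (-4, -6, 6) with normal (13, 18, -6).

(424/23, -156/23, 1202/23)

The perpendicular from T has direction n = (13, 18, -6): r = (19, -6, 52) + t(13, 18, -6).
Substitute into the plane: n·(T + tn) = -196 gives -173 + 529t = -196, so t = -1/23.
Foot = (19, -6, 52) + (-1/23)·(13, 18, -6) = (424/23, -156/23, 1202/23).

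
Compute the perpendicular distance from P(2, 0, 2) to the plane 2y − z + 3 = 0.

1/√5

Normal vector n = (0, 2, −1), and n·(2, 0, 2) − (−3) = 1.
|n| = √(0 + 4 + 1) = √5, so the distance is |1|/√5 = 1/√5.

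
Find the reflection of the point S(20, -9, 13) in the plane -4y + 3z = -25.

(20, 23, -11)

With n = (0, -4, 3), the signed offset is (n·S − (-25))/|n|² = 100/25 = 4.
S' = S − 2t·n = (20, -9, 13) − 8·(0, -4, 3) = (20, 23, -11).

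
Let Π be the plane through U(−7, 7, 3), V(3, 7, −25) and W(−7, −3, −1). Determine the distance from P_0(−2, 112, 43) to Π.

4

UV = (10, 0, −28) and UW = (0, −10, −4), so a normal is n = UV × UW = (−280, 40, −100).
Then n·(−2, 112, 43) − 1940 = −1200.
|n| = √(78400 + 1600 + 10000) = 300, so the distance is |-1200|/300 = 4.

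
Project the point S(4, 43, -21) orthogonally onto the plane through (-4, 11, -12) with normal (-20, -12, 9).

The perpendicular from S has direction n = (-20, -12, 9): r = (4, 43, -21) + μ(-20, -12, 9).
Substitute into the plane: n·(S + μn) = -160 gives -785 + 625μ = -160, so μ = 1.
Foot = (4, 43, -21) + 1·(-20, -12, 9) = (-16, 31, -12).

(-16, 31, -12)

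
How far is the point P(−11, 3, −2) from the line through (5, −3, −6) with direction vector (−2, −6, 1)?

2√77

Direction vector d = (−2, −6, 1).
AP = (−16, 6, 4), and AP × d = (30, 8, 108).
|AP × d|² = 12628 and |d|² = 41, so the distance is √(12628/41) = √308 = 2√77.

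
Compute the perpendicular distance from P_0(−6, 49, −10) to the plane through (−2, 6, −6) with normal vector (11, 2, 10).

2/15

The plane has equation n·(r − (−2, 6, −6)) = 0, i.e. n·r = -70.
n = (11, 2, 10); n·P − (-70) = 2; |n| = 15; distance = 2/15.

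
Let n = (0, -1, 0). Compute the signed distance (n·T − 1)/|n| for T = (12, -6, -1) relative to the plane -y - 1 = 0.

n·T − 1 = 5.
|n| = 1, so the signed distance is 5/1 = 5.

5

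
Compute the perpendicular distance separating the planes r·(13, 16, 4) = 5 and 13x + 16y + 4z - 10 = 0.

5/21

Both planes have normal n = (13, 16, 4), |n| = 21. Any point on the first plane is at distance |10 − 5|/|n| = 5/21 from the second.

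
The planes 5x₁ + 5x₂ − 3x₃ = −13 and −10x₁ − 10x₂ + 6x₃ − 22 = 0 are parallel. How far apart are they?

2/√59

Divide the second equation by -2 to match normals: 5x₁ + 5x₂ − 3x₃ = -11.
Both planes have normal n = (5, 5, −3), |n| = √59. Any point on the first plane is at distance |(-11) − (-13)|/|n| = 2/√59 = 2√59/59 from the second.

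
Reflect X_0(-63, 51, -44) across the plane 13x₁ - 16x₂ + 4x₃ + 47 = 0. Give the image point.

With n = (13, -16, 4), the signed offset is (n·X_0 − (-47))/|n|² = -1764/441 = -4.
X_0' = X_0 − 2t·n = (-63, 51, -44) − (-8)·(13, -16, 4) = (41, -77, -12).

(41, -77, -12)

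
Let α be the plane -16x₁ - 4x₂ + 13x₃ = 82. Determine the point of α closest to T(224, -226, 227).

The perpendicular from T has direction n = (-16, -4, 13): r = (224, -226, 227) + μ(-16, -4, 13).
Substitute into the plane: n·(T + μn) = 82 gives 271 + 441μ = 82, so μ = -3/7.
Foot = (224, -226, 227) + (-3/7)·(-16, -4, 13) = (1616/7, -1570/7, 1550/7).

(1616/7, -1570/7, 1550/7)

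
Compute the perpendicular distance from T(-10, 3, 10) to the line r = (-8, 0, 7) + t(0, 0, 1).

Direction vector d = (0, 0, 1).
AP = (-2, 3, 3), and AP × d = (3, 2, 0).
|AP × d|² = 13 and |d|² = 1, so the distance is √13.

√13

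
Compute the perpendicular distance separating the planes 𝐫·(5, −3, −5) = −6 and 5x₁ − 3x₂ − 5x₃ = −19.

Both planes have normal n = (5, −3, −5), |n| = √59. Any point on the first plane is at distance |(-19) − (-6)|/|n| = 13/√59 from the second.

13√59/59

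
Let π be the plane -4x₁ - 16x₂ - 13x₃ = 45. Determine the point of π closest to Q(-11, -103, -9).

n = (-4, -16, -13), |n|² = 441, and n·Q − 45 = 1764.
t = 1764/441 = 4, so the foot is Q − t·n = (-11, -103, -9) − 4·(-4, -16, -13) = (5, -39, 43).

(5, -39, 43)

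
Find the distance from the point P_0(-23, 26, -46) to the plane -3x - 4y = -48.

13/5

Normal vector n = (-3, -4, 0), and n·(-23, 26, -46) - (-48) = 13.
|n| = √(9 + 16 + 0) = 5, so the distance is |13|/5 = 13/5.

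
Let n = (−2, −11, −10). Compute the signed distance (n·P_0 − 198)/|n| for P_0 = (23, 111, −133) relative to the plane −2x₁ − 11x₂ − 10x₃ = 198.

n·P_0 − 198 = -135.
|n| = 15, so the signed distance is -135/15 = -9.

-9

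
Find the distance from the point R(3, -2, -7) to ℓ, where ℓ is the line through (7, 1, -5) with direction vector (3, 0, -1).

√19

Direction vector d = (3, 0, -1).
AP = (-4, -3, -2), and AP × d = (3, -10, 9).
|AP × d|² = 190 and |d|² = 10, so the distance is √(190/10) = √19.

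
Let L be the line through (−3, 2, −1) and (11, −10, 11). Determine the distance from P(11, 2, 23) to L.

A direction vector is d = (14, −12, 12).
AP = (14, 0, 24), and AP × d = (288, 168, −168).
|AP × d|² = 139392 and |d|² = 484, so the distance is √(139392/484) = √288 = 12√2.

12√2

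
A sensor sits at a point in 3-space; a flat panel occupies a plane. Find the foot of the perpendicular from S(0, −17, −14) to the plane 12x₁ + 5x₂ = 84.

(12, -12, -14)

n = (12, 5, 0), |n|² = 169, and n·S − 84 = -169.
t = -169/169 = -1, so the foot is S − t·n = (0, −17, −14) − (-1)·(12, 5, 0) = (12, −12, −14).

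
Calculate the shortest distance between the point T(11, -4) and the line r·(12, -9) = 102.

d = |12·11 + (-9)·(-4) − 102| / √(144 + 81) = |66|/15 = 22/5.

22/5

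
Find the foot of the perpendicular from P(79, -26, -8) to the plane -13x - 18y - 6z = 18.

(66, -44, -14)

n = (-13, -18, -6), |n|² = 529, and n·P − 18 = -529.
t = -529/529 = -1, so the foot is P − t·n = (79, -26, -8) − (-1)·(-13, -18, -6) = (66, -44, -14).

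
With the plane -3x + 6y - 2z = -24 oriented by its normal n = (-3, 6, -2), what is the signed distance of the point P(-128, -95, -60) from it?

n·P − (-24) = -42.
|n| = 7, so the signed distance is -42/7 = -6.

-6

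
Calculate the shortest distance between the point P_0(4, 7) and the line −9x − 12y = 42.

d = |(-9)·4 + (-12)·7 − 42| / √(81 + 144) = |-162|/15 = 54/5.

54/5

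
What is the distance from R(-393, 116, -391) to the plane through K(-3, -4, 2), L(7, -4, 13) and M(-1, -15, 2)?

8

KL = (10, 0, 11) and KM = (2, -11, 0), so a normal is n = KL × KM = (121, 22, -110).
d = |121·(-393) + 22·116 + (-110)·(-391) − (-671)| / √(14641 + 484 + 12100) = |-1320| / 165 = 8.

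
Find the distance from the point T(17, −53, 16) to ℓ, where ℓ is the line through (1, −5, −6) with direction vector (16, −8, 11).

16√5

Direction vector d = (16, −8, 11).
AP = (16, −48, 22); AP·d = 882, |AP|² = 3044, |d|² = 441.
distance² = |AP|² − (AP·d)²/|d|² = 3044 − 777924/441 = 1280, so the distance is 16√5.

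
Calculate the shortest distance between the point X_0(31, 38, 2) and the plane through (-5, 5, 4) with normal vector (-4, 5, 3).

The plane has equation n·(r − (-5, 5, 4)) = 0, i.e. n·r = 57.
d = |(-4)·31 + 5·38 + 3·2 − 57| / √(16 + 25 + 9) = |15| / (5√2) = 3√2/2.

3/√2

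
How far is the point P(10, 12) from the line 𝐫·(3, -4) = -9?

9/5

The normal to the line is n = (3, -4) with |n| = 5.
|n·P − (-9)| = |-18 − (-9)| = 9, so the distance is 9/5.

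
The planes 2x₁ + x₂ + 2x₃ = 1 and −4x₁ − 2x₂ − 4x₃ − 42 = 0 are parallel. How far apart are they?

Divide the second equation by -2 to match normals: 2x₁ + x₂ + 2x₃ = -21.
With common normal n = (2, 1, 2) (|n| = 3), the distance is |1 − (-21)|/|n| = 22/3.

22/3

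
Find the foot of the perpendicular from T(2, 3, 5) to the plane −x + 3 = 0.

(3, 3, 5)

n = (−1, 0, 0), |n|² = 1, and n·T − (-3) = 1.
t = 1/1 = 1, so the foot is T − t·n = (2, 3, 5) − 1·(−1, 0, 0) = (3, 3, 5).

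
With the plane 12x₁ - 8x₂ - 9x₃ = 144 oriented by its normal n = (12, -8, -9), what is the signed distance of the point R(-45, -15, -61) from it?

-15/17

n·R − 144 = -15.
|n| = 17, so the signed distance is -15/17.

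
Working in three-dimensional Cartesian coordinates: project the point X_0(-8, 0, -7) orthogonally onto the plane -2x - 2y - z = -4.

(-2, 6, -4)

n = (-2, -2, -1), |n|² = 9, and n·X_0 − (-4) = 27.
t = 27/9 = 3, so the foot is X_0 − t·n = (-8, 0, -7) − 3·(-2, -2, -1) = (-2, 6, -4).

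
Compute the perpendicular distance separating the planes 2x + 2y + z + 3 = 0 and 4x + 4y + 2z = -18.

Divide the second equation by 2 to match normals: 2x + 2y + z = -9.
With common normal n = (2, 2, 1) (|n| = 3), the distance is |(-3) − (-9)|/|n| = 6/3 = 2.

2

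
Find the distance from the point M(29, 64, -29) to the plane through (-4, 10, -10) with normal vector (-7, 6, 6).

21/11

The plane has equation n·(r − (-4, 10, -10)) = 0, i.e. n·r = 28.
Then n·(29, 64, -29) - 28 = -21.
|n| = √(49 + 36 + 36) = 11, so the distance is |-21|/11 = 21/11.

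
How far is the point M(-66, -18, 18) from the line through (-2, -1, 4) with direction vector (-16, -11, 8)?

Direction vector d = (-16, -11, 8).
AP = (-64, -17, 14); AP·d = 1323, |AP|² = 4581, |d|² = 441.
distance² = |AP|² − (AP·d)²/|d|² = 4581 − 1750329/441 = 612, so the distance is 6√17.

6√17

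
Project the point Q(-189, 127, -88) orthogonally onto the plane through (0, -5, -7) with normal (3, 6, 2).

The perpendicular from Q has direction n = (3, 6, 2): r = (-189, 127, -88) + t(3, 6, 2).
Substitute into the plane: n·(Q + tn) = -44 gives 19 + 49t = -44, so t = -9/7.
Foot = (-189, 127, -88) + (-9/7)·(3, 6, 2) = (-1350/7, 835/7, -634/7).

(-1350/7, 835/7, -634/7)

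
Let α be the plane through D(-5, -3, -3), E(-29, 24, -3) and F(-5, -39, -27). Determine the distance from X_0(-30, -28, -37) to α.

1

DE = (-24, 27, 0) and DF = (0, -36, -24), so a normal is n = DE × DF = (-648, -576, 864).
d = |(-648)·(-30) + (-576)·(-28) + 864·(-37) − 2376| / √(419904 + 331776 + 746496) = |1224| / 1224 = 1.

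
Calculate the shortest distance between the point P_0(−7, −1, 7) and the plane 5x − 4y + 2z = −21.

Normal vector n = (5, −4, 2), and n·(−7, −1, 7) − (−21) = 4.
|n| = √(25 + 16 + 4) = 3√5, so the distance is |4|/(3√5) = 4/(3√5).

4√5/15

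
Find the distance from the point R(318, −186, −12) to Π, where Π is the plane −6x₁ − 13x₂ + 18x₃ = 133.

7

Normal vector n = (−6, −13, 18), and n·(318, −186, −12) − 133 = 161.
|n| = √(36 + 169 + 324) = 23, so the distance is |161|/23 = 7.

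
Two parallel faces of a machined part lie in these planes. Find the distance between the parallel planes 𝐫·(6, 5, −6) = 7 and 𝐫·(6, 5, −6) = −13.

With common normal n = (6, 5, −6) (|n| = √97), the distance is |7 − (-13)|/|n| = 20/√97 = 20√97/97.

20/√97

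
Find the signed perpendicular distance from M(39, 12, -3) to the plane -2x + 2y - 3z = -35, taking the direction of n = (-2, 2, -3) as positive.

n·M − (-35) = -10.
|n| = √17, so the signed distance is -10/√17.

-10/√17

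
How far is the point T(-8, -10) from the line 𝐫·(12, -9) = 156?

The normal to the line is n = (12, -9) with |n| = 15.
|n·T − 156| = |-6 − 156| = 162, so the distance is 162/15 = 54/5.

54/5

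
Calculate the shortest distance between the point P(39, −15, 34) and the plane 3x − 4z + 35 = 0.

16/5

Normal vector n = (3, 0, −4), and n·(39, −15, 34) − (−35) = 16.
|n| = √(9 + 0 + 16) = 5, so the distance is |16|/5 = 16/5.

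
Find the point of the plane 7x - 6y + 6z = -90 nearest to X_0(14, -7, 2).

(0, 5, -10)

The perpendicular from X_0 has direction n = (7, -6, 6): r = (14, -7, 2) + t(7, -6, 6).
Substitute into the plane: n·(X_0 + tn) = -90 gives 152 + 121t = -90, so t = -2.
Foot = (14, -7, 2) + (-2)·(7, -6, 6) = (0, 5, -10).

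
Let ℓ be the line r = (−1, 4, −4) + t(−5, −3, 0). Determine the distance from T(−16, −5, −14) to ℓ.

Direction vector d = (−5, −3, 0).
AP = (−15, −9, −10); AP·d = 102, |AP|² = 406, |d|² = 34.
distance² = |AP|² − (AP·d)²/|d|² = 406 − 10404/34 = 100, so the distance is 10.

10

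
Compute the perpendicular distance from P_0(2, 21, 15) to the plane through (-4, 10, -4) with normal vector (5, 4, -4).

The plane has equation n·(r − (-4, 10, -4)) = 0, i.e. n·r = 36.
n = (5, 4, -4); n·P − 36 = -2; |n| = √57; distance = 2/√57 = 2√57/57.

2/√57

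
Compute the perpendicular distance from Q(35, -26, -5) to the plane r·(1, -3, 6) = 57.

n = (1, -3, 6); n·P − 57 = 26; |n| = √46; distance = 26/√46.

26/√46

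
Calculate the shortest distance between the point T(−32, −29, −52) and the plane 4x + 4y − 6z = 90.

Normal vector n = (4, 4, −6), and n·(−32, −29, −52) − 90 = −22.
|n| = √(16 + 16 + 36) = 2√17, so the distance is |-22|/(2√17) = 11/√17.

11/√17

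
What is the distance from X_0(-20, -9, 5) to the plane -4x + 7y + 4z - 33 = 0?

d = |(-4)·(-20) + 7·(-9) + 4·5 − 33| / √(16 + 49 + 16) = |4| / 9 = 4/9.

4/9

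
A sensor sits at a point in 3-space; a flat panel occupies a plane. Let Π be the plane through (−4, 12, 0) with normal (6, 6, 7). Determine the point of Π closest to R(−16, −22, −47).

(14, 8, -12)

n = (6, 6, 7), |n|² = 121, and n·R − 48 = -605.
t = -605/121 = -5, so the foot is R − t·n = (−16, −22, −47) − (-5)·(6, 6, 7) = (14, 8, −12).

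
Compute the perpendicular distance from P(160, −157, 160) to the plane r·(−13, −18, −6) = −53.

Normal vector n = (−13, −18, −6), and n·(160, −157, 160) − (−53) = −161.
|n| = √(169 + 324 + 36) = 23, so the distance is |-161|/23 = 7.

7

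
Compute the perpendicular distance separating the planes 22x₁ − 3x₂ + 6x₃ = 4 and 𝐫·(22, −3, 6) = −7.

Both planes have normal n = (22, −3, 6), |n| = 23. Any point on the first plane is at distance |(-7) − 4|/|n| = 11/23 from the second.

11/23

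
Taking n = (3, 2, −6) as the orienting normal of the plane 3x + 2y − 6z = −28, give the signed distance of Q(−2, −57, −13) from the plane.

-2

n·Q − (-28) = -14.
|n| = 7, so the signed distance is -14/7 = -2.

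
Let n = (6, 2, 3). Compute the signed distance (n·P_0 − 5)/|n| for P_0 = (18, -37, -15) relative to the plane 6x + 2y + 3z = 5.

-16/7

n·P_0 − 5 = -16.
|n| = 7, so the signed distance is -16/7.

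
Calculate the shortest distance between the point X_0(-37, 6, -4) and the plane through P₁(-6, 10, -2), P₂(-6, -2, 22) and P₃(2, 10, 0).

1

P₁P₂ = (0, -12, 24) and P₁P₃ = (8, 0, 2), so a normal is n = P₁P₂ × P₁P₃ = (-24, 192, 96).
Then n·(-37, 6, -4) - 1872 = -216.
|n| = √(576 + 36864 + 9216) = 216, so the distance is |-216|/216 = 1.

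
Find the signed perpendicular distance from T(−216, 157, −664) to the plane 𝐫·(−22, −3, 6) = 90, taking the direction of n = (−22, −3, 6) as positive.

9

n·T − 90 = 207.
|n| = 23, so the signed distance is 207/23 = 9.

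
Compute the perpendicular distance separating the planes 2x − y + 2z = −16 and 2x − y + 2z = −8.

Both planes have normal n = (2, −1, 2), |n| = 3. Any point on the first plane is at distance |(-8) − (-16)|/|n| = 8/3 from the second.

8/3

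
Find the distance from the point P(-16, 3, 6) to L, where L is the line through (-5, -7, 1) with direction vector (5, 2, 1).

Direction vector d = (5, 2, 1).
AP = (-11, 10, 5), and AP × d = (0, 36, -72).
|AP × d|² = 6480 and |d|² = 30, so the distance is √(6480/30) = √216 = 6√6.

6√6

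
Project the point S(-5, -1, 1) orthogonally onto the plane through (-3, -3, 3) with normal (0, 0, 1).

(-5, -1, 3)

The perpendicular from S has direction n = (0, 0, 1): r = (-5, -1, 1) + λ(0, 0, 1).
Substitute into the plane: n·(S + λn) = 3 gives 1 + 1λ = 3, so λ = 2.
Foot = (-5, -1, 1) + 2·(0, 0, 1) = (-5, -1, 3).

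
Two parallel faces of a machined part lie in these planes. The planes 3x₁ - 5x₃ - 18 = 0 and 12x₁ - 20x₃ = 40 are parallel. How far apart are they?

Divide the second equation by 4 to match normals: 3x₁ - 5x₃ = 10.
Both planes have normal n = (3, 0, -5), |n| = √34. Any point on the first plane is at distance |10 − 18|/|n| = 8/√34 = 4√34/17 from the second.

4√34/17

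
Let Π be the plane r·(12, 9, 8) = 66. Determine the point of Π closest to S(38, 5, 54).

n = (12, 9, 8), |n|² = 289, and n·S − 66 = 867.
t = 867/289 = 3, so the foot is S − t·n = (38, 5, 54) − 3·(12, 9, 8) = (2, -22, 30).

(2, -22, 30)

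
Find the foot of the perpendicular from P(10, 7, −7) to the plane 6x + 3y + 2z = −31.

n = (6, 3, 2), |n|² = 49, and n·P − (-31) = 98.
t = 98/49 = 2, so the foot is P − t·n = (10, 7, −7) − 2·(6, 3, 2) = (−2, 1, −11).

(-2, 1, -11)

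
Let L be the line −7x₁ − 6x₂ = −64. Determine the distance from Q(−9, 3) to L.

109/√85

d = |(-7)·(-9) + (-6)·3 − (-64)| / √(49 + 36) = |109|/√85 = 109√85/85.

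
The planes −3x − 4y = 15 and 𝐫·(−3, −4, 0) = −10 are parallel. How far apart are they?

Both planes have normal n = (−3, −4, 0), |n| = 5. Any point on the first plane is at distance |(-10) − 15|/|n| = 25/5 = 5 from the second.

5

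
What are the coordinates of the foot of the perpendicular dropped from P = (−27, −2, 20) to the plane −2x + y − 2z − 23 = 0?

(-265/9, -7/9, 158/9)

n = (−2, 1, −2), |n|² = 9, and n·P − 23 = -11.
t = -11/9, so the foot is P − t·n = (−27, −2, 20) − (-11/9)·(−2, 1, −2) = (−265/9, −7/9, 158/9).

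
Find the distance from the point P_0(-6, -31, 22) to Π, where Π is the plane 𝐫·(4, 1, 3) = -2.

√26/2

Normal vector n = (4, 1, 3), and n·(-6, -31, 22) - (-2) = 13.
|n| = √(16 + 1 + 9) = √26, so the distance is |13|/√26 = 13/√26.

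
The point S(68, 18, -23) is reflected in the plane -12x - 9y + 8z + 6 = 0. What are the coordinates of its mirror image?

With n = (-12, -9, 8), the signed offset is (n·S − (-6))/|n|² = -1156/289 = -4.
S' = S − 2t·n = (68, 18, -23) − (-8)·(-12, -9, 8) = (-28, -54, 41).

(-28, -54, 41)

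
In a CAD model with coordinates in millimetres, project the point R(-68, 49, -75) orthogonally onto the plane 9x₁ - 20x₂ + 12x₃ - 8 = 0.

The perpendicular from R has direction n = (9, -20, 12): r = (-68, 49, -75) + λ(9, -20, 12).
Substitute into the plane: n·(R + λn) = 8 gives -2492 + 625λ = 8, so λ = 4.
Foot = (-68, 49, -75) + 4·(9, -20, 12) = (-32, -31, -27).

(-32, -31, -27)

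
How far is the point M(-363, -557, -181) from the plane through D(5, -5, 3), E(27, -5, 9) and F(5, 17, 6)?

DE = (22, 0, 6) and DF = (0, 22, 3), so a normal is n = DE × DF = (-132, -66, 484).
Then n·(-363, -557, -181) - 1122 = -4048.
|n| = √(17424 + 4356 + 234256) = 506, so the distance is |-4048|/506 = 8.

8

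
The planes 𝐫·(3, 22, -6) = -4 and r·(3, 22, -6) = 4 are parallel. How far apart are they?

8/23

Both planes have normal n = (3, 22, -6), |n| = 23. Any point on the first plane is at distance |4 − (-4)|/|n| = 8/23 from the second.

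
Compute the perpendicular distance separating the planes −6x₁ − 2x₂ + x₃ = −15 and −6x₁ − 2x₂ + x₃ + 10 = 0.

With common normal n = (−6, −2, 1) (|n| = √41), the distance is |(-15) − (-10)|/|n| = 5/√41 = 5√41/41.

5√41/41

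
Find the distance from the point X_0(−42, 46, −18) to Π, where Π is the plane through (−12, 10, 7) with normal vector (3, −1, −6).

The plane has equation n·(r − (−12, 10, 7)) = 0, i.e. n·r = -88.
Then n·(−42, 46, −18) − (−88) = 24.
|n| = √(9 + 1 + 36) = √46, so the distance is |24|/√46 = 24/√46.

12√46/23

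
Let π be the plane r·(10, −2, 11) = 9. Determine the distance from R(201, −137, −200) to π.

5

Normal vector n = (10, −2, 11), and n·(201, −137, −200) − 9 = 75.
|n| = √(100 + 4 + 121) = 15, so the distance is |75|/15 = 5.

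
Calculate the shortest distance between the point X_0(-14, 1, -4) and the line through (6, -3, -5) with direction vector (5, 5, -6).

√331

Direction vector d = (5, 5, -6).
AP = (-20, 4, 1), and AP × d = (-29, -115, -120).
|AP × d|² = 28466 and |d|² = 86, so the distance is √(28466/86) = √331.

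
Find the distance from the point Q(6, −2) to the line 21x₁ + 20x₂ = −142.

The normal to the line is n = (21, 20) with |n| = 29.
|n·Q − (-142)| = |86 − (-142)| = 228, so the distance is 228/29.

228/29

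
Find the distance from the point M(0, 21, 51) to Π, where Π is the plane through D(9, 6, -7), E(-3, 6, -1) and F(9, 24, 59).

9/23

DE = (-12, 0, 6) and DF = (0, 18, 66), so a normal is n = DE × DF = (-108, 792, -216).
Then n·(0, 21, 51) - 5292 = 324.
|n| = √(11664 + 627264 + 46656) = 828, so the distance is |324|/828 = 9/23.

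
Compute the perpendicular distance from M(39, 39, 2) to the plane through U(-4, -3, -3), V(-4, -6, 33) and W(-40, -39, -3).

UV = (0, -3, 36) and UW = (-36, -36, 0), so a normal is n = UV × UW = (1296, -1296, -108).
Then n·(39, 39, 2) - (-972) = 756.
|n| = √(1679616 + 1679616 + 11664) = 1836, so the distance is |756|/1836 = 7/17.

7/17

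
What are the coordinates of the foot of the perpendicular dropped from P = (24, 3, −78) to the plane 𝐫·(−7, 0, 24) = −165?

(3, 3, -6)

The perpendicular from P has direction n = (−7, 0, 24): r = (24, 3, −78) + μ(−7, 0, 24).
Substitute into the plane: n·(P + μn) = -165 gives -2040 + 625μ = -165, so μ = 3.
Foot = (24, 3, −78) + 3·(−7, 0, 24) = (3, 3, −6).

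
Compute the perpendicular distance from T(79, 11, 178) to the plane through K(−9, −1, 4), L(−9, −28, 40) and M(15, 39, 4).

KL = (0, −27, 36) and KM = (24, 40, 0), so a normal is n = KL × KM = (−1440, 864, 648).
n = (−1440, 864, 648); n·P − 14688 = -3600; |n| = 1800; distance = 3600/1800 = 2.

2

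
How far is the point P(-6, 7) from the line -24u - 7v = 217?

122/25

The normal to the line is n = (-24, -7) with |n| = 25.
|n·P − 217| = |95 − 217| = 122, so the distance is 122/25.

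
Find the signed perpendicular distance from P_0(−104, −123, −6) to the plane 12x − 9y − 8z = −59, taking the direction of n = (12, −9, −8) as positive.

n·P_0 − (-59) = -34.
|n| = 17, so the signed distance is -34/17 = -2.

-2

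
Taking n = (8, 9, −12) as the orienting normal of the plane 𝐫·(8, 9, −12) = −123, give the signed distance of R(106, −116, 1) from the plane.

n·R − (-123) = -85.
|n| = 17, so the signed distance is -85/17 = -5.

-5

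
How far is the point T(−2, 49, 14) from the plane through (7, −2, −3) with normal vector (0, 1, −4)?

√17

The plane has equation n·(r − (7, −2, −3)) = 0, i.e. n·r = 10.
Then n·(−2, 49, 14) − 10 = −17.
|n| = √(0 + 1 + 16) = √17, so the distance is |-17|/√17 = √17.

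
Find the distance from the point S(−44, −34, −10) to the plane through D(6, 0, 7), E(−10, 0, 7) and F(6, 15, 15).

DE = (−16, 0, 0) and DF = (0, 15, 8), so a normal is n = DE × DF = (0, 128, −240).
n = (0, 128, −240); n·P − (-1680) = -272; |n| = 272; distance = 272/272 = 1.

1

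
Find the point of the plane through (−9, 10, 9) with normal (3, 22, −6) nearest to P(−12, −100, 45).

n = (3, 22, −6), |n|² = 529, and n·P − 139 = -2645.
t = -2645/529 = -5, so the foot is P − t·n = (−12, −100, 45) − (-5)·(3, 22, −6) = (3, 10, 15).

(3, 10, 15)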